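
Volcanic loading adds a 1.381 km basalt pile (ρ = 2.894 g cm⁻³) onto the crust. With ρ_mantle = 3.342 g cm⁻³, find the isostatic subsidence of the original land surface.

Subaerial loading: s = t ρ_load / ρ_m.
s = 1.381 km × 2.894/3.342 = 1.2 km.

1.2 km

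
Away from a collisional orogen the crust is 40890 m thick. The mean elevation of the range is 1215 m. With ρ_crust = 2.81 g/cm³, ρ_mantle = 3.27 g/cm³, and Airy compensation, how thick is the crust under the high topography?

49500 m

Root depth r = h ρ_c / (ρ_m − ρ_c) = 1215 m × 2.81 / 0.46 = 7422 m.
Total thickness = T + h + r = 40890 m + 1215 m + 7422 m = 49500 m.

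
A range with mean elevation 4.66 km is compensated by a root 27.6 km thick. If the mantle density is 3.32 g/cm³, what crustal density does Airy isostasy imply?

ρ_c h = (ρ_m − ρ_c) r → ρ_c (h + r) = ρ_m r → ρ_c = ρ_m r / (h + r).
ρ_c = 3.32 × 27.6 km / (4.66 km + 27.6 km) = 2.84 g/cm³.

2.84 g/cm³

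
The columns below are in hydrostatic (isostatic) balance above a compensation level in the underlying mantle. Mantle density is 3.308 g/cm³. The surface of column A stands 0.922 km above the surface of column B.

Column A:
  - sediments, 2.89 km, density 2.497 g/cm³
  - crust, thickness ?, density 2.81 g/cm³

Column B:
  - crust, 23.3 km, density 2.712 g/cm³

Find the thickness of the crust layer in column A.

Take the compensation level at the base of the deeper column (depth z_c below the surface of column A) and equate Σ ρ_i t_i down to z_c; mantle fills any gap and the z_c terms cancel.
Column A: 2.89×2.497 + x×2.81 + (z_c − 2.89 − x)×3.308
Column B: 0.922×0 + 23.3×2.712 + (z_c − 0.922 − 23.3)×3.308
The z_c×3.308 term appears on both sides and cancels. Collect the known terms of each column as K = Σ(ρt)_known − 3.308 × (depth of known layers): K_A = 7.21633 − 3.308×2.89 = −2.34379; K_B = 63.1896 − 3.308×(0.922 + 23.3) = −16.936776.
Balance: K_A − x×(3.308 − 2.81) = K_B, so x = (K_A − K_B)/(3.308 − 2.81) = 14.593/0.498 = 29.3 km.

29.3 km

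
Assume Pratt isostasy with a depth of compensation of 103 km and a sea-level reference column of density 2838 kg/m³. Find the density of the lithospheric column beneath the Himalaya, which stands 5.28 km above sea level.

2700 kg/m³

Pratt balance: ρ_ref D = ρ (D + h).
ρ = ρ_ref D/(D + h) = 2838 × 103 km/(103 km + 5.28 km) = 2700 kg/m³.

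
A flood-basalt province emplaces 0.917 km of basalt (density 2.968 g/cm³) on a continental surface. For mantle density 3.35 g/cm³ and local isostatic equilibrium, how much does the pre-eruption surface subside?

Subaerial loading: s = t ρ_load / ρ_m.
s = 0.917 km × 2.968/3.35 = 0.812 km.

0.812 km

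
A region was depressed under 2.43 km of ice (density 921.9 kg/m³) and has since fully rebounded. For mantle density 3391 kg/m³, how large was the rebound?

Removing the load lets mantle flow back in; uplift u satisfies ρ_ice t = ρ_m u.
u = t ρ_ice/ρ_m = 2.43 km × 921.9/3391 = 0.661 km.

0.661 km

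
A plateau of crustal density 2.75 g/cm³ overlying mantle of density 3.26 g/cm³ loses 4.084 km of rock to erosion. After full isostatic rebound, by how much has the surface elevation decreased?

Rebound u = e ρ_c/ρ_m = 4.084 km × 2.75/3.26 = 3.445 km.
Net surface drop = e − u = 4.084 km − 3.445 km = e (ρ_m − ρ_c)/ρ_m = 0.639 km.

0.639 km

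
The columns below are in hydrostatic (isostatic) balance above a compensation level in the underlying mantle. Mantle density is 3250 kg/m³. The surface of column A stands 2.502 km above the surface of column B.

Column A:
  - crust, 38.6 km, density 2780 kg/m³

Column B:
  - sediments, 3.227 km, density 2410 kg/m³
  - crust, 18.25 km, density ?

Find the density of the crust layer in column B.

2850 kg/m³

Take the compensation level at the base of the deeper column (depth z_c below the surface of column A) and equate Σ ρ_i t_i down to z_c; mantle fills any gap and the z_c terms cancel.
Column A: 38.6×2780 + (z_c − 38.6)×3250
Column B: 2.502×0 + 3.227×2410 + 18.25×ρ + (z_c − 2.502 − 21.477)×3250
The z_c×3250 term appears on both sides and cancels. Collect the known terms of each column as K = Σ(ρt)_known − 3250 × (depth of known layers): K_A = 107308 − 3250×38.6 = −18142; K_B = 7777.07 − 3250×(2.502 + 21.477) = −70154.68.
Balance: K_A = K_B + 18.25×ρ, so ρ = (K_A − K_B)/18.25 = 52012.7/18.25 = 2850 kg/m³.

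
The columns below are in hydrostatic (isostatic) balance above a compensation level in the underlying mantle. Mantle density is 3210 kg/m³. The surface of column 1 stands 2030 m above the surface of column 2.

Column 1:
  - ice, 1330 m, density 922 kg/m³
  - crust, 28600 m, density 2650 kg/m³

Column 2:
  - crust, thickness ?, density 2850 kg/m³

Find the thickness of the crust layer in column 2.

Take the compensation level at the base of the deeper column (depth z_c below the surface of column 1) and equate Σ ρ_i t_i down to z_c; mantle fills any gap and the z_c terms cancel.
Column 1: 1330×922 + 28600×2650 + (z_c − 29930)×3210
Column 2: 2030×0 + x×2850 + (z_c − 2030 − 0 − x)×3210
The z_c×3210 term appears on both sides and cancels. Collect the known terms of each column as K = Σ(ρt)_known − 3210 × (depth of known layers): K_1 = 77016260 − 3210×29930 = −19059040; K_2 = 0 − 3210×(2030 + 0) = −6516300.
Balance: K_1 = K_2 − x×(3210 − 2850), so x = (K_2 − K_1)/(3210 − 2850) = 12542700/360 = 34800 m.

34800 m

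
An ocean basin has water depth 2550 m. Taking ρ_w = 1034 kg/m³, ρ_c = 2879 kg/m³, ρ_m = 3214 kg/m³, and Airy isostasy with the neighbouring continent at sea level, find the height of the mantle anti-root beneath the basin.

Balancing pressure at the compensation depth: replacing crust with seawater at the top is compensated by replacing crust with mantle at the base: d (ρ_c − ρ_w) = a (ρ_m − ρ_c).
a = d (ρ_c − ρ_w)/(ρ_m − ρ_c) = 2550 m × 1845/335 = 14000 m.

14000 m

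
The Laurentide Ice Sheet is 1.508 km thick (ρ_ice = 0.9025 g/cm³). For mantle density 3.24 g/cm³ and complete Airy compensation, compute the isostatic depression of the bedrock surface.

0.42 km

By Archimedes' principle applied to the lithosphere: the ice load ρ_ice t is balanced by mantle displaced below, ρ_m s.
s = t ρ_ice / ρ_m = 1.508 km × 0.9025/3.24 = 0.42 km.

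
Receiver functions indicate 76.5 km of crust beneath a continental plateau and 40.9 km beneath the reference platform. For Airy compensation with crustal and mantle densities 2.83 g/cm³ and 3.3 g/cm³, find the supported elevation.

5.07 km

Excess crust Δ = 76.5 km − 40.9 km = 35.6 km, split between elevation h and root r with h + r = Δ.
Airy balance ρ_c h = (ρ_m − ρ_c) r gives r = h ρ_c/(ρ_m − ρ_c), so h (1 + ρ_c/(ρ_m − ρ_c)) = Δ, i.e. h = Δ (ρ_m − ρ_c)/ρ_m.
h = 35.6 km × 0.47/3.3 = 5.07 km.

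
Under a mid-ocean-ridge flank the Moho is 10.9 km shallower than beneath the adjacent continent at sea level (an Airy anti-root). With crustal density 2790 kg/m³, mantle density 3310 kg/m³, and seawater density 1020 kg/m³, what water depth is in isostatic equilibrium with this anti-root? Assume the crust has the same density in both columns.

Replacing a thickness d of crust by seawater at the top must be balanced by replacing crust with mantle at the base: d (ρ_c − ρ_w) = a (ρ_m − ρ_c).
d = a (ρ_m − ρ_c)/(ρ_c − ρ_w) = 10.9 km × 520/1770 = 3.2 km.

3.2 km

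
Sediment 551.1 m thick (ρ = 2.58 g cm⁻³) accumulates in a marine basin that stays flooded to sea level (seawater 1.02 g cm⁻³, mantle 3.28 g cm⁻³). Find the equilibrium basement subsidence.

380 m

Submarine loading: the sediment displaces seawater, and the subsidence is in turn flooded, so s (ρ_m − ρ_w) = t (ρ_sed − ρ_w).
s = 551.1 m × (2.58 − 1.02) / (3.28 − 1.02) = 380 m.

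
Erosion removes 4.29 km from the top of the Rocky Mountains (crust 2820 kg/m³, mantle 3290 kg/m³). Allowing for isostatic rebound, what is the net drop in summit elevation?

0.613 km

Rebound u = e ρ_c/ρ_m = 4.29 km × 2820/3290 = 3.677 km.
Net surface drop = e − u = 4.29 km − 3.677 km = e (ρ_m − ρ_c)/ρ_m = 0.613 km.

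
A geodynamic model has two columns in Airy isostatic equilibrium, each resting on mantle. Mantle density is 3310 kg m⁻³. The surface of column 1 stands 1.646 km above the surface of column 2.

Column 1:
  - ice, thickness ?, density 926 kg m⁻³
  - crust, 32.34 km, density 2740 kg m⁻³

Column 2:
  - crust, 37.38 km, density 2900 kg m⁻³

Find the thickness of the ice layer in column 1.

Take the compensation level at the base of the deeper column (depth z_c below the surface of column 1) and equate Σ ρ_i t_i down to z_c; mantle fills any gap and the z_c terms cancel.
Column 1: x×926 + 32.34×2740 + (z_c − 32.34 − x)×3310
Column 2: 1.646×0 + 37.38×2900 + (z_c − 1.646 − 37.38)×3310
The z_c×3310 term appears on both sides and cancels. Collect the known terms of each column as K = Σ(ρt)_known − 3310 × (depth of known layers): K_1 = 88611.6 − 3310×32.34 = −18433.8; K_2 = 108402 − 3310×(1.646 + 37.38) = −20774.06.
Balance: K_1 − x×(3310 − 926) = K_2, so x = (K_1 − K_2)/(3310 − 926) = 2340.26/2384 = 0.982 km.

0.982 km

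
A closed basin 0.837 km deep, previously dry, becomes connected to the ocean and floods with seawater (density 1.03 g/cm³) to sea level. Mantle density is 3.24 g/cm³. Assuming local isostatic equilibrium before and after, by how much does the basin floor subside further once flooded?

After flooding the water column is d + s deep. Its weight must equal the weight of mantle displaced by the extra subsidence s: (d + s) ρ_w = s ρ_m.
s = d ρ_w / (ρ_m − ρ_w) = 0.837 km × 1.03/(3.24 − 1.03) = 0.39 km.

0.39 km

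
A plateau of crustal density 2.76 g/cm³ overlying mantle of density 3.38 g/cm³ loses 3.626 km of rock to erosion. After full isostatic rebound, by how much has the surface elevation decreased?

0.665 km

Rebound u = e ρ_c/ρ_m = 3.626 km × 2.76/3.38 = 2.961 km.
Net surface drop = e − u = 3.626 km − 2.961 km = e (ρ_m − ρ_c)/ρ_m = 0.665 km.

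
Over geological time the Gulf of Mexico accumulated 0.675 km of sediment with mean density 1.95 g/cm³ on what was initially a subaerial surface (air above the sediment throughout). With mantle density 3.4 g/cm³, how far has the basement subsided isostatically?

Subaerial load: s = t ρ_sed / ρ_m = 0.675 km × 1.95/3.4 = 0.387 km.

0.387 km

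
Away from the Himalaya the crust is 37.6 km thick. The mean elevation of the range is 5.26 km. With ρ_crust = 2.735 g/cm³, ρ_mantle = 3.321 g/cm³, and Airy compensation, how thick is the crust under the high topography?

67.4 km

Root depth r = h ρ_c / (ρ_m − ρ_c) = 5.26 km × 2.735 / 0.586 = 24.55 km.
Total thickness = T + h + r = 37.6 km + 5.26 km + 24.55 km = 67.4 km.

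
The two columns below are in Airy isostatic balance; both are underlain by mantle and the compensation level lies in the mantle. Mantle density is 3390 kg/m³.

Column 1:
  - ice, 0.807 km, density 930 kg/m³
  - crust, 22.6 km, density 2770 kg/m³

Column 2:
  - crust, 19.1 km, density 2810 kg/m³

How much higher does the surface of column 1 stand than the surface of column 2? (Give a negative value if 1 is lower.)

For any compensation level in the mantle, the mantle terms cancel and isostasy reduces to e = (Σt_1 − Σt_2) − (Σ(ρt)_1 − Σ(ρt)_2) / ρ_m.
Σt_1 = 23.407 km; Σt_2 = 19.1 km; Σ(ρt)_1 = 63352.51; Σ(ρt)_2 = 53671 (in km·kg/m³).
e = (23.407 − 19.1) − (63352.51 − 53671) / 3390 = 1.45 km.

1.45 km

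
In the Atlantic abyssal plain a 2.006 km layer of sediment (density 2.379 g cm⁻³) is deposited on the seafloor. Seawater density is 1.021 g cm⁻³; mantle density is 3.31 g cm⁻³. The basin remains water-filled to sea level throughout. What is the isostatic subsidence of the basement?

1.19 km

Submarine loading: the sediment displaces seawater, and the subsidence is in turn flooded, so s (ρ_m − ρ_w) = t (ρ_sed − ρ_w).
s = 2.006 km × (2.379 − 1.021) / (3.31 − 1.021) = 1.19 km.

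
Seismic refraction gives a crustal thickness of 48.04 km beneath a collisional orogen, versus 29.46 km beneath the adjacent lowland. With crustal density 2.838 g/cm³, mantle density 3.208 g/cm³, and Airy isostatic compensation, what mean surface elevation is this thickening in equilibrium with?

Excess crust Δ = 48.04 km − 29.46 km = 18.58 km, split between elevation h and root r with h + r = Δ.
Airy balance ρ_c h = (ρ_m − ρ_c) r gives r = h ρ_c/(ρ_m − ρ_c), so h (1 + ρ_c/(ρ_m − ρ_c)) = Δ, i.e. h = Δ (ρ_m − ρ_c)/ρ_m.
h = 18.58 km × 0.37/3.208 = 2.14 km.

2.14 km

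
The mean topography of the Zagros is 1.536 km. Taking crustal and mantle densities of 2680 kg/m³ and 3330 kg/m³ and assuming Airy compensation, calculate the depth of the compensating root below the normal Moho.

Balancing pressure at the compensation depth: the weight of the topography is balanced by the buoyancy of the root, ρ_c h = (ρ_m − ρ_c) r.
r = h · ρ_c / (ρ_m − ρ_c) = 1.536 km × 2680 / (3330 − 2680) = 6.33 km.

6.33 km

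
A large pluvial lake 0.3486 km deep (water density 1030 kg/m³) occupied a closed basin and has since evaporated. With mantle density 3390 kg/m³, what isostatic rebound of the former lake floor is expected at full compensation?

0.106 km

u = d ρ_w/ρ_m = 0.3486 km × 1030/3390 = 0.106 km.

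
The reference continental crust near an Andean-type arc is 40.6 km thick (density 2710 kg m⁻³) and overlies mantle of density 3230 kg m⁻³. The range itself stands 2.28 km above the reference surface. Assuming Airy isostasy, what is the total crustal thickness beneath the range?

54.8 km

Root depth r = h ρ_c / (ρ_m − ρ_c) = 2.28 km × 2710 / 520 = 11.88 km.
Total thickness = T + h + r = 40.6 km + 2.28 km + 11.88 km = 54.8 km.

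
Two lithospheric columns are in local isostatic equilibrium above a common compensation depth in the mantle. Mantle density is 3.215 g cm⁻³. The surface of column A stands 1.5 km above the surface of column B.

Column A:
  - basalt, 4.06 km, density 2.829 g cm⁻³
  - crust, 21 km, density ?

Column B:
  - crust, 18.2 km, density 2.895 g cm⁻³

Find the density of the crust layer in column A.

Take the compensation level at the base of the deeper column (depth z_c below the surface of column A) and equate Σ ρ_i t_i down to z_c; mantle fills any gap and the z_c terms cancel.
Column A: 4.06×2.829 + 21×ρ + (z_c − 25.06)×3.215
Column B: 1.5×0 + 18.2×2.895 + (z_c − 1.5 − 18.2)×3.215
The z_c×3.215 term appears on both sides and cancels. Collect the known terms of each column as K = Σ(ρt)_known − 3.215 × (depth of known layers): K_A = 11.48574 − 3.215×25.06 = −69.08216; K_B = 52.689 − 3.215×(1.5 + 18.2) = −10.6465.
Balance: K_A + 21×ρ = K_B, so ρ = (K_B − K_A)/21 = 58.4357/21 = 2.78 g cm⁻³.

2.78 g cm⁻³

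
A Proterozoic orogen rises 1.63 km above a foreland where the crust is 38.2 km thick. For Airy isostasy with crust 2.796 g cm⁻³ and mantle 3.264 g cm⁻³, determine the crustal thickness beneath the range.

Root depth r = h ρ_c / (ρ_m − ρ_c) = 1.63 km × 2.796 / 0.468 = 9.738 km.
Total thickness = T + h + r = 38.2 km + 1.63 km + 9.738 km = 49.6 km.

49.6 km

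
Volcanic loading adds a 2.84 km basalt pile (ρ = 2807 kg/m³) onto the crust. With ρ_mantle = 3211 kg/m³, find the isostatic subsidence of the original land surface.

Subaerial loading: s = t ρ_load / ρ_m.
s = 2.84 km × 2807/3211 = 2.48 km.

2.48 km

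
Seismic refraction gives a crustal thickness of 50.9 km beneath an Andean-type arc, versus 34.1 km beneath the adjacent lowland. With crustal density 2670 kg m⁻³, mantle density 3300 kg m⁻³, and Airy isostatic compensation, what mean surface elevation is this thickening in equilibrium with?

3.21 km

Excess crust Δ = 50.9 km − 34.1 km = 16.8 km, split between elevation h and root r with h + r = Δ.
Airy balance ρ_c h = (ρ_m − ρ_c) r gives r = h ρ_c/(ρ_m − ρ_c), so h (1 + ρ_c/(ρ_m − ρ_c)) = Δ, i.e. h = Δ (ρ_m − ρ_c)/ρ_m.
h = 16.8 km × 630/3300 = 3.21 km.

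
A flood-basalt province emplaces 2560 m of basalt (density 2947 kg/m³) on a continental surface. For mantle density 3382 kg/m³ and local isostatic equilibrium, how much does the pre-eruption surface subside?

2230 m

Subaerial loading: s = t ρ_load / ρ_m.
s = 2560 m × 2947/3382 = 2230 m.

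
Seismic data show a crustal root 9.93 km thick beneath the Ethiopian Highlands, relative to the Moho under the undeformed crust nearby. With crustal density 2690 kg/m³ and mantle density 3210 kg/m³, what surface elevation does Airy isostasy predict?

1.92 km

By Archimedes' principle applied to the lithosphere: ρ_c h = (ρ_m − ρ_c) r.
h = r (ρ_m − ρ_c) / ρ_c = 9.93 km × (3210 − 2690) / 2690 = 1.92 km.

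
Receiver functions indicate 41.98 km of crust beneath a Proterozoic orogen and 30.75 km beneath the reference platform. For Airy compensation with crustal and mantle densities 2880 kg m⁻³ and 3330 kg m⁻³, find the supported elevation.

1.52 km

Excess crust Δ = 41.98 km − 30.75 km = 11.23 km, split between elevation h and root r with h + r = Δ.
Airy balance ρ_c h = (ρ_m − ρ_c) r gives r = h ρ_c/(ρ_m − ρ_c), so h (1 + ρ_c/(ρ_m − ρ_c)) = Δ, i.e. h = Δ (ρ_m − ρ_c)/ρ_m.
h = 11.23 km × 450/3330 = 1.52 km.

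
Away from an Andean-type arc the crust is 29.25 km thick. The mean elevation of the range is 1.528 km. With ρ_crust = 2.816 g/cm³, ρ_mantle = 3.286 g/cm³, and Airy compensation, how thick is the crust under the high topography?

Root depth r = h ρ_c / (ρ_m − ρ_c) = 1.528 km × 2.816 / 0.47 = 9.155 km.
Total thickness = T + h + r = 29.25 km + 1.528 km + 9.155 km = 39.9 km.

39.9 km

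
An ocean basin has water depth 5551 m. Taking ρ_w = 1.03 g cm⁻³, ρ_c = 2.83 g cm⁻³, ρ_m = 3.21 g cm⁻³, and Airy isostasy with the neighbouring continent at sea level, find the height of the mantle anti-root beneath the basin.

For local isostatic compensation: replacing crust with seawater at the top is compensated by replacing crust with mantle at the base: d (ρ_c − ρ_w) = a (ρ_m − ρ_c).
a = d (ρ_c − ρ_w)/(ρ_m − ρ_c) = 5551 m × 1.8/0.38 = 26300 m.

26300 m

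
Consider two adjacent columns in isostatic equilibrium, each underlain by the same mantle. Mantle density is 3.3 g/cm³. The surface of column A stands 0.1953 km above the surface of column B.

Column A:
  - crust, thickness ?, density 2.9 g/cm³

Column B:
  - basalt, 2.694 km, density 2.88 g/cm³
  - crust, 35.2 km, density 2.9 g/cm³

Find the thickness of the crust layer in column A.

Take the compensation level at the base of the deeper column (depth z_c below the surface of column A) and equate Σ ρ_i t_i down to z_c; mantle fills any gap and the z_c terms cancel.
Column A: x×2.9 + (z_c − 0 − x)×3.3
Column B: 0.1953×0 + 2.694×2.88 + 35.2×2.9 + (z_c − 0.1953 − 37.894)×3.3
The z_c×3.3 term appears on both sides and cancels. Collect the known terms of each column as K = Σ(ρt)_known − 3.3 × (depth of known layers): K_A = 0 − 3.3×0 = 0; K_B = 109.83872 − 3.3×(0.1953 + 37.894) = −15.85597.
Balance: K_A − x×(3.3 − 2.9) = K_B, so x = (K_A − K_B)/(3.3 − 2.9) = 15.856/0.4 = 39.6 km.

39.6 km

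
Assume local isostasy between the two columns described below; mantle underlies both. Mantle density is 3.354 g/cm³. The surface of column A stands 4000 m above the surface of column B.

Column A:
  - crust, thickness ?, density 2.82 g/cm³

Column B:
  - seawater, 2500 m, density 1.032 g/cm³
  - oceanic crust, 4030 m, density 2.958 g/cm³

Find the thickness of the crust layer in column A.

39000 m

Take the compensation level at the base of the deeper column (depth z_c below the surface of column A) and equate Σ ρ_i t_i down to z_c; mantle fills any gap and the z_c terms cancel.
Column A: x×2.82 + (z_c − 0 − x)×3.354
Column B: 4000×0 + 2500×1.032 + 4030×2.958 + (z_c − 4000 − 6530)×3.354
The z_c×3.354 term appears on both sides and cancels. Collect the known terms of each column as K = Σ(ρt)_known − 3.354 × (depth of known layers): K_A = 0 − 3.354×0 = 0; K_B = 14500.74 − 3.354×(4000 + 6530) = −20816.88.
Balance: K_A − x×(3.354 − 2.82) = K_B, so x = (K_A − K_B)/(3.354 − 2.82) = 20816.9/0.534 = 39000 m.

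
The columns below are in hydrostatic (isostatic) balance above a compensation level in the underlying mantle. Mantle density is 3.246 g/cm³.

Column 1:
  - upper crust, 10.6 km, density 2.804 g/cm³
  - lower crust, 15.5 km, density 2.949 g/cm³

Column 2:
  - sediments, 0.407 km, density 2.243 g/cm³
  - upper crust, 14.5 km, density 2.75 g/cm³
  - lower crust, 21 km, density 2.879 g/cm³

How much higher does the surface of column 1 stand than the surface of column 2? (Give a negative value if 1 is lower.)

−1.85 km

For any compensation level in the mantle, the mantle terms cancel and isostasy reduces to e = (Σt_1 − Σt_2) − (Σ(ρt)_1 − Σ(ρt)_2) / ρ_m.
Σt_1 = 26.1 km; Σt_2 = 35.907 km; Σ(ρt)_1 = 75.4319; Σ(ρt)_2 = 101.246901 (in km·g/cm³).
e = (26.1 − 35.907) − (75.4319 − 101.246901) / 3.246 = −1.85 km.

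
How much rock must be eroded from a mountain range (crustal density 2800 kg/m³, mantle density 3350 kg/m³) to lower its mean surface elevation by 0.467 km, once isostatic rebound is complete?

2.84 km

Net drop Δ = e − u = e − e ρ_c/ρ_m = e (ρ_m − ρ_c)/ρ_m.
e = Δ ρ_m/(ρ_m − ρ_c) = 0.467 km × 3350/550 = 2.84 km.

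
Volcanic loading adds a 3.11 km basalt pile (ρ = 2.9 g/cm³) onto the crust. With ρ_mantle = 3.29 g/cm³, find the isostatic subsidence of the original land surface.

2.74 km

Subaerial loading: s = t ρ_load / ρ_m.
s = 3.11 km × 2.9/3.29 = 2.74 km.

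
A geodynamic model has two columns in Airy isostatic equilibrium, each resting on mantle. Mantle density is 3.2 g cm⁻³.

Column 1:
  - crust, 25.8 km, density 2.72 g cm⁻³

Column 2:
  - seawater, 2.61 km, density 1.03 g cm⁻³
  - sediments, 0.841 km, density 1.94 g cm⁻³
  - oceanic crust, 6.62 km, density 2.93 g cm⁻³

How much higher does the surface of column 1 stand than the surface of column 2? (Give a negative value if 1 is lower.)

For any compensation level in the mantle, the mantle terms cancel and isostasy reduces to e = (Σt_1 − Σt_2) − (Σ(ρt)_1 − Σ(ρt)_2) / ρ_m.
Σt_1 = 25.8 km; Σt_2 = 10.071 km; Σ(ρt)_1 = 70.176; Σ(ρt)_2 = 23.71644 (in km·g cm⁻³).
e = (25.8 − 10.071) − (70.176 − 23.71644) / 3.2 = 1.21 km.

1.21 km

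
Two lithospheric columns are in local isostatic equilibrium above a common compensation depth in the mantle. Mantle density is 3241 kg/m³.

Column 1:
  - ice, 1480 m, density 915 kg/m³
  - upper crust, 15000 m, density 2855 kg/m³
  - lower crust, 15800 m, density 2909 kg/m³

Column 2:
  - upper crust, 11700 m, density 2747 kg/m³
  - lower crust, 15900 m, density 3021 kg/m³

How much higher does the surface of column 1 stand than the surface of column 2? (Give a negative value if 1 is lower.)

1600 m

For any compensation level in the mantle, the mantle terms cancel and isostasy reduces to e = (Σt_1 − Σt_2) − (Σ(ρt)_1 − Σ(ρt)_2) / ρ_m.
Σt_1 = 32280 m; Σt_2 = 27600 m; Σ(ρt)_1 = 90141400; Σ(ρt)_2 = 80173800 (in m·kg/m³).
e = (32280 − 27600) − (90141400 − 80173800) / 3241 = 1600 m.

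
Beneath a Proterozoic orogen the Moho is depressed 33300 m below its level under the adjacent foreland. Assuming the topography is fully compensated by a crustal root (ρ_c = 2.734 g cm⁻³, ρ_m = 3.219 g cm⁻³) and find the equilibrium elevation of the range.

5910 m

By Archimedes' principle applied to the lithosphere: ρ_c h = (ρ_m − ρ_c) r.
h = r (ρ_m − ρ_c) / ρ_c = 33300 m × (3.219 − 2.734) / 2.734 = 5910 m.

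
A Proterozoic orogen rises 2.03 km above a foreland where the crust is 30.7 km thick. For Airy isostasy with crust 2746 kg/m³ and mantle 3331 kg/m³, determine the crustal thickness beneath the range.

42.3 km

Root depth r = h ρ_c / (ρ_m − ρ_c) = 2.03 km × 2746 / 585 = 9.529 km.
Total thickness = T + h + r = 30.7 km + 2.03 km + 9.529 km = 42.3 km.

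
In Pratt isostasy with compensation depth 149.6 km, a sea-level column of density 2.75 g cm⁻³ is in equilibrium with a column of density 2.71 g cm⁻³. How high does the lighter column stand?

2.21 km

ρ_ref D = ρ (D + h) → h = D (ρ_ref − ρ)/ρ.
h = 149.6 km × (2.75 − 2.71)/2.71 = 2.21 km.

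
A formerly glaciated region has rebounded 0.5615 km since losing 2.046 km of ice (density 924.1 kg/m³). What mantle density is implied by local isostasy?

3370 kg/m³

ρ_m = ρ_ice t / u = 924.1 × 2.046 km/0.5615 km = 3370 kg/m³.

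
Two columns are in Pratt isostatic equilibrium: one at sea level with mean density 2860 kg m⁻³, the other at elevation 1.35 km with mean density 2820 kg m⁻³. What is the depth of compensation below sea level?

ρ_ref D = ρ (D + h) → D (ρ_ref − ρ) = ρ h.
D = ρ h/(ρ_ref − ρ) = 2820 × 1.35 km/(2860 − 2820) = 95.2 km.

95.2 km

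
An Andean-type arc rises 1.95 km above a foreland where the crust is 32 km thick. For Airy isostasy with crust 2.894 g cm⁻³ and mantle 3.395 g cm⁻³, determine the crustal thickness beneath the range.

45.2 km

Root depth r = h ρ_c / (ρ_m − ρ_c) = 1.95 km × 2.894 / 0.501 = 11.26 km.
Total thickness = T + h + r = 32 km + 1.95 km + 11.26 km = 45.2 km.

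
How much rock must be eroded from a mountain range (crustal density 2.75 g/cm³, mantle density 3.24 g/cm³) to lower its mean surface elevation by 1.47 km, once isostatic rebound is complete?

Net drop Δ = e − u = e − e ρ_c/ρ_m = e (ρ_m − ρ_c)/ρ_m.
e = Δ ρ_m/(ρ_m − ρ_c) = 1.47 km × 3.24/0.49 = 9.72 km.

9.72 km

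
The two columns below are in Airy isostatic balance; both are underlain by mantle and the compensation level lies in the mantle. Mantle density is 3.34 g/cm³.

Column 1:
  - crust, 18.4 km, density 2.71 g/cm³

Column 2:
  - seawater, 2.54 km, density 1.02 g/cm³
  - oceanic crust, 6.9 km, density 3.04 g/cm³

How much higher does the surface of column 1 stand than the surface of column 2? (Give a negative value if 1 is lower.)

1.09 km

For any compensation level in the mantle, the mantle terms cancel and isostasy reduces to e = (Σt_1 − Σt_2) − (Σ(ρt)_1 − Σ(ρt)_2) / ρ_m.
Σt_1 = 18.4 km; Σt_2 = 9.44 km; Σ(ρt)_1 = 49.864; Σ(ρt)_2 = 23.5668 (in km·g/cm³).
e = (18.4 − 9.44) − (49.864 − 23.5668) / 3.34 = 1.09 km.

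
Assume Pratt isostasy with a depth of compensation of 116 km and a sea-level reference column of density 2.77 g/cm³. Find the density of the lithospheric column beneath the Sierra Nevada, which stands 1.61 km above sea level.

2.73 g/cm³

Pratt balance: ρ_ref D = ρ (D + h).
ρ = ρ_ref D/(D + h) = 2.77 × 116 km/(116 km + 1.61 km) = 2.73 g/cm³.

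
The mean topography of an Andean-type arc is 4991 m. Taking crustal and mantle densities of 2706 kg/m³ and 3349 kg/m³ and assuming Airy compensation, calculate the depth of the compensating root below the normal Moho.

Equating mass per unit area of the two columns: the weight of the topography is balanced by the buoyancy of the root, ρ_c h = (ρ_m − ρ_c) r.
r = h · ρ_c / (ρ_m − ρ_c) = 4991 m × 2706 / (3349 − 2706) = 21000 m.

21000 m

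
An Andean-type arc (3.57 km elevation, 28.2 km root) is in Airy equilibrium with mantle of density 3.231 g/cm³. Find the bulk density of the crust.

ρ_c h = (ρ_m − ρ_c) r → ρ_c (h + r) = ρ_m r → ρ_c = ρ_m r / (h + r).
ρ_c = 3.231 × 28.2 km / (3.57 km + 28.2 km) = 2.87 g/cm³.

2.87 g/cm³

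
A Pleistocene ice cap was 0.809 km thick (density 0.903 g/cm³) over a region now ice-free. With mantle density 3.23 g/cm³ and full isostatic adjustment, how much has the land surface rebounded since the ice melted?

0.226 km

Removing the load lets mantle flow back in; uplift u satisfies ρ_ice t = ρ_m u.
u = t ρ_ice/ρ_m = 0.809 km × 0.903/3.23 = 0.226 km.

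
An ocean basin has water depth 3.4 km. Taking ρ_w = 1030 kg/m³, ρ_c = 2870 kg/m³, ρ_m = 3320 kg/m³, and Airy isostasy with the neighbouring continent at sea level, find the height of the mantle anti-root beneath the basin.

By Archimedes' principle applied to the lithosphere: replacing crust with seawater at the top is compensated by replacing crust with mantle at the base: d (ρ_c − ρ_w) = a (ρ_m − ρ_c).
a = d (ρ_c − ρ_w)/(ρ_m − ρ_c) = 3.4 km × 1840/450 = 13.9 km.

13.9 km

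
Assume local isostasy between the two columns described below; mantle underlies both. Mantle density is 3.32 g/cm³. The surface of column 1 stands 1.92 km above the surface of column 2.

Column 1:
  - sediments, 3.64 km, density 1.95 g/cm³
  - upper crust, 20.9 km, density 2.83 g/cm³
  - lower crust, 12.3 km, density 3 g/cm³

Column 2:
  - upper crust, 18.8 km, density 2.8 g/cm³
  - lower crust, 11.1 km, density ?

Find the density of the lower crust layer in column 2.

3.05 g/cm³

Take the compensation level at the base of the deeper column (depth z_c below the surface of column 1) and equate Σ ρ_i t_i down to z_c; mantle fills any gap and the z_c terms cancel.
Column 1: 3.64×1.95 + 20.9×2.83 + 12.3×3 + (z_c − 36.84)×3.32
Column 2: 1.92×0 + 18.8×2.8 + 11.1×ρ + (z_c − 1.92 − 29.9)×3.32
The z_c×3.32 term appears on both sides and cancels. Collect the known terms of each column as K = Σ(ρt)_known − 3.32 × (depth of known layers): K_1 = 103.145 − 3.32×36.84 = −19.1638; K_2 = 52.64 − 3.32×(1.92 + 29.9) = −53.0024.
Balance: K_1 = K_2 + 11.1×ρ, so ρ = (K_1 − K_2)/11.1 = 33.8386/11.1 = 3.05 g/cm³.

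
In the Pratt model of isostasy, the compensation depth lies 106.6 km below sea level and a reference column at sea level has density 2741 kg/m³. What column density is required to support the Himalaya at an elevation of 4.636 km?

Pratt balance: ρ_ref D = ρ (D + h).
ρ = ρ_ref D/(D + h) = 2741 × 106.6 km/(106.6 km + 4.636 km) = 2630 kg/m³.

2630 kg/m³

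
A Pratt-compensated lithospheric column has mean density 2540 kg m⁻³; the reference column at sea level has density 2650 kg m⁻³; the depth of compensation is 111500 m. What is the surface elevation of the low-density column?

ρ_ref D = ρ (D + h) → h = D (ρ_ref − ρ)/ρ.
h = 111500 m × (2650 − 2540)/2540 = 4830 m.

4830 m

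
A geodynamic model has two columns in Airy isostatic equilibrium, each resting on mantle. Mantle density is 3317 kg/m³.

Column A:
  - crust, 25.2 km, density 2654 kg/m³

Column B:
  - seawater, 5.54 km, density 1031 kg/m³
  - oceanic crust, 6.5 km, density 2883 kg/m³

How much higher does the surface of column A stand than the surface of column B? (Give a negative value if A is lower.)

0.368 km

For any compensation level in the mantle, the mantle terms cancel and isostasy reduces to e = (Σt_A − Σt_B) − (Σ(ρt)_A − Σ(ρt)_B) / ρ_m.
Σt_A = 25.2 km; Σt_B = 12.04 km; Σ(ρt)_A = 66880.8; Σ(ρt)_B = 24451.24 (in km·kg/m³).
e = (25.2 − 12.04) − (66880.8 − 24451.24) / 3317 = 0.368 km.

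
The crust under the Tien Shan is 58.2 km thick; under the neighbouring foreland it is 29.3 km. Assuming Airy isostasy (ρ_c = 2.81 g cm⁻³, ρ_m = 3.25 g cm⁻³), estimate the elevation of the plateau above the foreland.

Excess crust Δ = 58.2 km − 29.3 km = 28.9 km, split between elevation h and root r with h + r = Δ.
Airy balance ρ_c h = (ρ_m − ρ_c) r gives r = h ρ_c/(ρ_m − ρ_c), so h (1 + ρ_c/(ρ_m − ρ_c)) = Δ, i.e. h = Δ (ρ_m − ρ_c)/ρ_m.
h = 28.9 km × 0.44/3.25 = 3.91 km.

3.91 km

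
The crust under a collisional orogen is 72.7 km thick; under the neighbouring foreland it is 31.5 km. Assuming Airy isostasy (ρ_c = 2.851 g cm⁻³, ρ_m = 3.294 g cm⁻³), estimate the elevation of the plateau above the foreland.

5.54 km

Excess crust Δ = 72.7 km − 31.5 km = 41.2 km, split between elevation h and root r with h + r = Δ.
Airy balance ρ_c h = (ρ_m − ρ_c) r gives r = h ρ_c/(ρ_m − ρ_c), so h (1 + ρ_c/(ρ_m − ρ_c)) = Δ, i.e. h = Δ (ρ_m − ρ_c)/ρ_m.
h = 41.2 km × 0.443/3.294 = 5.54 km.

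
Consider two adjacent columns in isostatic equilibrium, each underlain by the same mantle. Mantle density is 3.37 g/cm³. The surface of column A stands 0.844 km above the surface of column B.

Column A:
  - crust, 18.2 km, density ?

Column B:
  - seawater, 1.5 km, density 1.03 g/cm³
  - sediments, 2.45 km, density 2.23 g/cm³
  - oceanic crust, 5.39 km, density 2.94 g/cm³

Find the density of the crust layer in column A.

Take the compensation level at the base of the deeper column (depth z_c below the surface of column A) and equate Σ ρ_i t_i down to z_c; mantle fills any gap and the z_c terms cancel.
Column A: 18.2×ρ + (z_c − 18.2)×3.37
Column B: 0.844×0 + 1.5×1.03 + 2.45×2.23 + 5.39×2.94 + (z_c − 0.844 − 9.34)×3.37
The z_c×3.37 term appears on both sides and cancels. Collect the known terms of each column as K = Σ(ρt)_known − 3.37 × (depth of known layers): K_A = 0 − 3.37×18.2 = −61.334; K_B = 22.8551 − 3.37×(0.844 + 9.34) = −11.46498.
Balance: K_A + 18.2×ρ = K_B, so ρ = (K_B − K_A)/18.2 = 49.869/18.2 = 2.74 g/cm³.

2.74 g/cm³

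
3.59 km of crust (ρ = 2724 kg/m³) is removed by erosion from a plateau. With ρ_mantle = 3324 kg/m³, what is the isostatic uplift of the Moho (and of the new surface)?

2.94 km

Unloading: uplift u = e ρ_c/ρ_m = 3.59 km × 2724/3324 = 2.94 km.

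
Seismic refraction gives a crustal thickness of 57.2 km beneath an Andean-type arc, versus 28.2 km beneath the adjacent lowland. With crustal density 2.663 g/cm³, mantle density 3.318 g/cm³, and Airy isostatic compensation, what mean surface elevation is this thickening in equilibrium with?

5.72 km

Excess crust Δ = 57.2 km − 28.2 km = 29 km, split between elevation h and root r with h + r = Δ.
Airy balance ρ_c h = (ρ_m − ρ_c) r gives r = h ρ_c/(ρ_m − ρ_c), so h (1 + ρ_c/(ρ_m − ρ_c)) = Δ, i.e. h = Δ (ρ_m − ρ_c)/ρ_m.
h = 29 km × 0.655/3.318 = 5.72 km.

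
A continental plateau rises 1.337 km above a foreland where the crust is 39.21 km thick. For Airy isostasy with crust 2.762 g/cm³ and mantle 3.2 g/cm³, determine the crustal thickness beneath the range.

49 km

Root depth r = h ρ_c / (ρ_m − ρ_c) = 1.337 km × 2.762 / 0.438 = 8.431 km.
Total thickness = T + h + r = 39.21 km + 1.337 km + 8.431 km = 49 km.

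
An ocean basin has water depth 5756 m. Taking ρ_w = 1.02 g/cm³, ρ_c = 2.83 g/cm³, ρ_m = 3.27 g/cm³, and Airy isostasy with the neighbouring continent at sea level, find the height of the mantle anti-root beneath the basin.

23700 m

In Airy isostatic equilibrium: replacing crust with seawater at the top is compensated by replacing crust with mantle at the base: d (ρ_c − ρ_w) = a (ρ_m − ρ_c).
a = d (ρ_c − ρ_w)/(ρ_m − ρ_c) = 5756 m × 1.81/0.44 = 23700 m.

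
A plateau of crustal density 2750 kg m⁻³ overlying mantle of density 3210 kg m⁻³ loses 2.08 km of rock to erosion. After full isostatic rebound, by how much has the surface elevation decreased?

Rebound u = e ρ_c/ρ_m = 2.08 km × 2750/3210 = 1.782 km.
Net surface drop = e − u = 2.08 km − 1.782 km = e (ρ_m − ρ_c)/ρ_m = 0.298 km.

0.298 km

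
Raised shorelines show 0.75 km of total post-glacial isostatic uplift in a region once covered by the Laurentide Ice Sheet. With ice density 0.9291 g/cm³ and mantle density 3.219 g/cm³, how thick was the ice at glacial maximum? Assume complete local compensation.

u = t ρ_ice/ρ_m → t = u ρ_m/ρ_ice = 0.75 km × 3.219/0.9291 = 2.6 km.

2.6 km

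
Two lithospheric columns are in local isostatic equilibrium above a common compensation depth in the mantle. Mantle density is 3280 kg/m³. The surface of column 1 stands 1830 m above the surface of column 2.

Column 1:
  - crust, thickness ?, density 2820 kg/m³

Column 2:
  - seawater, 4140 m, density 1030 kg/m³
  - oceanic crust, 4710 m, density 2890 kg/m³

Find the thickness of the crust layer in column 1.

Take the compensation level at the base of the deeper column (depth z_c below the surface of column 1) and equate Σ ρ_i t_i down to z_c; mantle fills any gap and the z_c terms cancel.
Column 1: x×2820 + (z_c − 0 − x)×3280
Column 2: 1830×0 + 4140×1030 + 4710×2890 + (z_c − 1830 − 8850)×3280
The z_c×3280 term appears on both sides and cancels. Collect the known terms of each column as K = Σ(ρt)_known − 3280 × (depth of known layers): K_1 = 0 − 3280×0 = 0; K_2 = 17876100 − 3280×(1830 + 8850) = −17154300.
Balance: K_1 − x×(3280 − 2820) = K_2, so x = (K_1 − K_2)/(3280 − 2820) = 17154300/460 = 37300 m.

37300 m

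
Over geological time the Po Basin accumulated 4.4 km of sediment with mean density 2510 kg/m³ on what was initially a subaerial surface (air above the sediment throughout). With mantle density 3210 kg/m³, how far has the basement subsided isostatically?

Subaerial load: s = t ρ_sed / ρ_m = 4.4 km × 2510/3210 = 3.44 km.

3.44 km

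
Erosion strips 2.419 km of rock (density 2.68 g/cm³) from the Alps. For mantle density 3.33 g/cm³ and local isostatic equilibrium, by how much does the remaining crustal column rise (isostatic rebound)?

1.95 km

Unloading: uplift u = e ρ_c/ρ_m = 2.419 km × 2.68/3.33 = 1.95 km.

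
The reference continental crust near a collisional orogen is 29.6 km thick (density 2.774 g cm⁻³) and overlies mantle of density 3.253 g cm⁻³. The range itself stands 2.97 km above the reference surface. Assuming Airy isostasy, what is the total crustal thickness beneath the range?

49.8 km

Root depth r = h ρ_c / (ρ_m − ρ_c) = 2.97 km × 2.774 / 0.479 = 17.2 km.
Total thickness = T + h + r = 29.6 km + 2.97 km + 17.2 km = 49.8 km.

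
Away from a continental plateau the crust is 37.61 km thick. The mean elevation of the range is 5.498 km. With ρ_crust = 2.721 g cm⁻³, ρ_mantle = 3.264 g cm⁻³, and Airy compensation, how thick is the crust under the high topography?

70.7 km

Root depth r = h ρ_c / (ρ_m − ρ_c) = 5.498 km × 2.721 / 0.543 = 27.55 km.
Total thickness = T + h + r = 37.61 km + 5.498 km + 27.55 km = 70.7 km.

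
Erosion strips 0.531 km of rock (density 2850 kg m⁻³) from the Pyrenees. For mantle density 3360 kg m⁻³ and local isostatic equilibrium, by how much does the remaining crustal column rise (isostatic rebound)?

0.45 km

Unloading: uplift u = e ρ_c/ρ_m = 0.531 km × 2850/3360 = 0.45 km.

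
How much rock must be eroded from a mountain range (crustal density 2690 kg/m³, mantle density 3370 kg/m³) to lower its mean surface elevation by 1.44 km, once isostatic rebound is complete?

Net drop Δ = e − u = e − e ρ_c/ρ_m = e (ρ_m − ρ_c)/ρ_m.
e = Δ ρ_m/(ρ_m − ρ_c) = 1.44 km × 3370/680 = 7.14 km.

7.14 km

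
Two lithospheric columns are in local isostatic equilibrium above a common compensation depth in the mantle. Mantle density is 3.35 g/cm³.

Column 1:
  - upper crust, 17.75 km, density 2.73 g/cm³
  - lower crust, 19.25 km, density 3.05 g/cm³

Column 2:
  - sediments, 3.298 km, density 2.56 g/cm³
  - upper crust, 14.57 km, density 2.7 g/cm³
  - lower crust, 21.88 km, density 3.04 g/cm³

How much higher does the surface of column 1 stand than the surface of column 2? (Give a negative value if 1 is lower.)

−0.621 km

For any compensation level in the mantle, the mantle terms cancel and isostasy reduces to e = (Σt_1 − Σt_2) − (Σ(ρt)_1 − Σ(ρt)_2) / ρ_m.
Σt_1 = 37 km; Σt_2 = 39.748 km; Σ(ρt)_1 = 107.17; Σ(ρt)_2 = 114.29708 (in km·g/cm³).
e = (37 − 39.748) − (107.17 − 114.29708) / 3.35 = −0.621 km.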